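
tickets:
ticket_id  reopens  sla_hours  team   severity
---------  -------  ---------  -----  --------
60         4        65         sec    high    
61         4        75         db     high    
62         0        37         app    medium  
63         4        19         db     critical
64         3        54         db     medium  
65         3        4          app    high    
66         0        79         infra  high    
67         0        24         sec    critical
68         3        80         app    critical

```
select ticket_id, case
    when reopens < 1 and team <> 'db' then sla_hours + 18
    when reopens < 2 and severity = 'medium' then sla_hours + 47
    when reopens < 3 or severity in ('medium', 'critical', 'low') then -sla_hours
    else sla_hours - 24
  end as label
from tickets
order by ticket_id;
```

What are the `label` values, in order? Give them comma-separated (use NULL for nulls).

41, 51, 55, -19, -54, -20, 97, 42, -80

ticket_id=60: ELSE → 41
ticket_id=61: ELSE → 51
ticket_id=62: reopens < 1 and team <> 'db' → 55
ticket_id=63: reopens < 3 or severity in ('medium', 'critical', 'low') → -19
ticket_id=64: reopens < 3 or severity in ('medium', 'critical', 'low') → -54
ticket_id=65: ELSE → -20
ticket_id=66: reopens < 1 and team <> 'db' → 97
ticket_id=67: reopens < 1 and team <> 'db' → 42
ticket_id=68: reopens < 3 or severity in ('medium', 'critical', 'low') → -80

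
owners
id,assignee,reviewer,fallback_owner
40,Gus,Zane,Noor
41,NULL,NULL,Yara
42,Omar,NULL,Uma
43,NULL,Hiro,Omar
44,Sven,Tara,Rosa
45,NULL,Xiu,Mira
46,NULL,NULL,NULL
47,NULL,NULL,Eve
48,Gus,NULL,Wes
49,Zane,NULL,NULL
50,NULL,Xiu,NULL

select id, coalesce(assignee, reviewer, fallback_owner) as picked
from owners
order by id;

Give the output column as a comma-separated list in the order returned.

Gus, Yara, Omar, Hiro, Sven, Xiu, NULL, Eve, Gus, Zane, Xiu

id=40: assignee=Gus → Gus
id=41: assignee=NULL, reviewer=NULL, fallback_owner=Yara → Yara
id=42: assignee=Omar → Omar
id=43: assignee=NULL, reviewer=Hiro → Hiro
id=44: assignee=Sven → Sven
id=45: assignee=NULL, reviewer=Xiu → Xiu
id=46: assignee=NULL, reviewer=NULL, fallback_owner=NULL (all NULL) → NULL
id=47: assignee=NULL, reviewer=NULL, fallback_owner=Eve → Eve
id=48: assignee=Gus → Gus
id=49: assignee=Zane → Zane
id=50: assignee=NULL, reviewer=Xiu → Xiu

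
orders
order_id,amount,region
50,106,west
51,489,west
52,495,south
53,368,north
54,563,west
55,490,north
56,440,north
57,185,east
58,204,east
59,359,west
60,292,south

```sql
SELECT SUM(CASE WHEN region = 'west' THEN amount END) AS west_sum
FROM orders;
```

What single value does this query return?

1517

order_id=50: ✓ → 106
order_id=51: ✓ → 489
order_id=52: ✗
order_id=53: ✗
order_id=54: ✓ → 563
order_id=55: ✗
order_id=56: ✗
order_id=57: ✗
order_id=58: ✗
order_id=59: ✓ → 359
order_id=60: ✗
west_sum = 106 + 489 + 563 + 359 = 1517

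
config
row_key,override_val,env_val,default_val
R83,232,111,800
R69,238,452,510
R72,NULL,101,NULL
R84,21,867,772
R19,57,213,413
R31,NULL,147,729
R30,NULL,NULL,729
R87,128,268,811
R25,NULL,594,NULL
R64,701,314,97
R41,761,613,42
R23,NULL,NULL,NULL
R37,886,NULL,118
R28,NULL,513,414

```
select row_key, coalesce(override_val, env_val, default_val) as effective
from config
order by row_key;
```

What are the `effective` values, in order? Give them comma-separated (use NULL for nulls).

57, NULL, 594, 513, 729, 147, 886, 761, 701, 238, 101, 232, 21, 128

row_key=R19: override_val=57 → 57
row_key=R23: override_val=NULL, env_val=NULL, default_val=NULL (all NULL) → NULL
row_key=R25: override_val=NULL, env_val=594 → 594
row_key=R28: override_val=NULL, env_val=513 → 513
row_key=R30: override_val=NULL, env_val=NULL, default_val=729 → 729
row_key=R31: override_val=NULL, env_val=147 → 147
row_key=R37: override_val=886 → 886
row_key=R41: override_val=761 → 761
row_key=R64: override_val=701 → 701
row_key=R69: override_val=238 → 238
row_key=R72: override_val=NULL, env_val=101 → 101
row_key=R83: override_val=232 → 232
row_key=R84: override_val=21 → 21
row_key=R87: override_val=128 → 128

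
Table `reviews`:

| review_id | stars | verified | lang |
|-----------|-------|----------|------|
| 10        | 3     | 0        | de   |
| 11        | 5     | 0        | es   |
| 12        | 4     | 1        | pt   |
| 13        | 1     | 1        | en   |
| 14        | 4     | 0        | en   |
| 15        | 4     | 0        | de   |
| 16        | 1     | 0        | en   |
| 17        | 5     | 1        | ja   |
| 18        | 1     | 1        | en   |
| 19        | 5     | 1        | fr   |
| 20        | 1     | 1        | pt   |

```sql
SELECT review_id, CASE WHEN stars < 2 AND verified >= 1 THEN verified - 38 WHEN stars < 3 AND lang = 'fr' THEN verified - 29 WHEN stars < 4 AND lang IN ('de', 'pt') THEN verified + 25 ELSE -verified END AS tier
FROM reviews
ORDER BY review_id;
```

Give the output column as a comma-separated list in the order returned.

25, 0, -1, -37, 0, 0, 0, -1, -37, -1, -37

review_id=10: stars < 4 AND lang IN ('de', 'pt') → 25
review_id=11: ELSE → 0
review_id=12: ELSE → -1
review_id=13: stars < 2 AND verified >= 1 → -37
review_id=14: ELSE → 0
review_id=15: ELSE → 0
review_id=16: ELSE → 0
review_id=17: ELSE → -1
review_id=18: stars < 2 AND verified >= 1 → -37
review_id=19: ELSE → -1
review_id=20: stars < 2 AND verified >= 1 → -37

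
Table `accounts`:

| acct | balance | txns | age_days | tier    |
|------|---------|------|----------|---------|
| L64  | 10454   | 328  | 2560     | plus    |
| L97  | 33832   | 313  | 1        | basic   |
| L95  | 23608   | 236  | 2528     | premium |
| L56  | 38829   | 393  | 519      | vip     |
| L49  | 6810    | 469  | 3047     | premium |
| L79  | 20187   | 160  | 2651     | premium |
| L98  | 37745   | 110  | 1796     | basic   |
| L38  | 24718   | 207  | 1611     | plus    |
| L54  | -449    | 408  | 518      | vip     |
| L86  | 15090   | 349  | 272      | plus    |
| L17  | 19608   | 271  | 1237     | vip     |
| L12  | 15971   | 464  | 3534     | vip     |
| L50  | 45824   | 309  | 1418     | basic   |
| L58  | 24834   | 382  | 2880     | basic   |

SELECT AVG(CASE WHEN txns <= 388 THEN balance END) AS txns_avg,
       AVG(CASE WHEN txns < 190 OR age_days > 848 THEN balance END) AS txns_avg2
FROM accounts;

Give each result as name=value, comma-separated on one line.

[txns_avg: txns <= 388]
acct=L64: ✓ → 10454
acct=L97: ✓ → 33832
acct=L95: ✓ → 23608
acct=L56: ✗
acct=L49: ✗
acct=L79: ✓ → 20187
acct=L98: ✓ → 37745
acct=L38: ✓ → 24718
acct=L54: ✗
acct=L86: ✓ → 15090
acct=L17: ✓ → 19608
acct=L12: ✗
acct=L50: ✓ → 45824
acct=L58: ✓ → 24834
txns_avg = (10454 + 33832 + 23608 + 20187 + 37745 + 24718 + 15090 + 19608 + 45824 + 24834) / 10 = 25590
—
[txns_avg2: txns < 190 OR age_days > 848]
acct=L64: ✓ → 10454
acct=L97: ✗
acct=L95: ✓ → 23608
acct=L56: ✗
acct=L49: ✓ → 6810
acct=L79: ✓ → 20187
acct=L98: ✓ → 37745
acct=L38: ✓ → 24718
acct=L54: ✗
acct=L86: ✗
acct=L17: ✓ → 19608
acct=L12: ✓ → 15971
acct=L50: ✓ → 45824
acct=L58: ✓ → 24834
txns_avg2 = (10454 + 23608 + 6810 + 20187 + 37745 + 24718 + 19608 + 15971 + 45824 + 24834) / 10 = 22975.9

txns_avg=25590, txns_avg2=22975.9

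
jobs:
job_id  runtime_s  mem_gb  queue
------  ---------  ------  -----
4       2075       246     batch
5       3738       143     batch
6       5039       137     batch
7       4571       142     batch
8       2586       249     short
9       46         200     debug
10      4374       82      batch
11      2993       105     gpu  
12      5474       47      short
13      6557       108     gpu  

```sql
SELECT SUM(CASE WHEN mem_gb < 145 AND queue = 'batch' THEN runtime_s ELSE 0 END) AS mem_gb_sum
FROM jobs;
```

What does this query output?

job_id=4: ✗
job_id=5: ✓ → 3738
job_id=6: ✓ → 5039
job_id=7: ✓ → 4571
job_id=8: ✗
job_id=9: ✗
job_id=10: ✓ → 4374
job_id=11: ✗
job_id=12: ✗
job_id=13: ✗
mem_gb_sum = 3738 + 5039 + 4571 + 4374 = 17722

17722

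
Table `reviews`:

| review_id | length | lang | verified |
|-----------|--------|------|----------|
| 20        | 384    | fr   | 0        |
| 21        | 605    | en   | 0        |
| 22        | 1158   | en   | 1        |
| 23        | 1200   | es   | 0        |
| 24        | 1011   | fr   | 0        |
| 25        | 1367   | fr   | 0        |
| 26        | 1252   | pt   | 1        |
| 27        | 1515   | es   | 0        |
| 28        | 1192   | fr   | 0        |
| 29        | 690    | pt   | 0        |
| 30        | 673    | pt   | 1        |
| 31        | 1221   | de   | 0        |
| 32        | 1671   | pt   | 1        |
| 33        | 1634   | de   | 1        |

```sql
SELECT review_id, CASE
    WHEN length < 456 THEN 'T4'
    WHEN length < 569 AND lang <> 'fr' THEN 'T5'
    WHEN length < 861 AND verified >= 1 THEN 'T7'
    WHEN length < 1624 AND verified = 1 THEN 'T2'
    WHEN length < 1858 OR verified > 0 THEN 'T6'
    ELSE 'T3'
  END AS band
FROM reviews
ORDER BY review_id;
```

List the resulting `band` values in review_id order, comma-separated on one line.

review_id=20: length < 456 → T4
review_id=21: length < 1858 OR verified > 0 → T6
review_id=22: length < 1624 AND verified = 1 → T2
review_id=23: length < 1858 OR verified > 0 → T6
review_id=24: length < 1858 OR verified > 0 → T6
review_id=25: length < 1858 OR verified > 0 → T6
review_id=26: length < 1624 AND verified = 1 → T2
review_id=27: length < 1858 OR verified > 0 → T6
review_id=28: length < 1858 OR verified > 0 → T6
review_id=29: length < 1858 OR verified > 0 → T6
review_id=30: length < 861 AND verified >= 1 → T7
review_id=31: length < 1858 OR verified > 0 → T6
review_id=32: length < 1858 OR verified > 0 → T6
review_id=33: length < 1858 OR verified > 0 → T6

T4, T6, T2, T6, T6, T6, T2, T6, T6, T6, T7, T6, T6, T6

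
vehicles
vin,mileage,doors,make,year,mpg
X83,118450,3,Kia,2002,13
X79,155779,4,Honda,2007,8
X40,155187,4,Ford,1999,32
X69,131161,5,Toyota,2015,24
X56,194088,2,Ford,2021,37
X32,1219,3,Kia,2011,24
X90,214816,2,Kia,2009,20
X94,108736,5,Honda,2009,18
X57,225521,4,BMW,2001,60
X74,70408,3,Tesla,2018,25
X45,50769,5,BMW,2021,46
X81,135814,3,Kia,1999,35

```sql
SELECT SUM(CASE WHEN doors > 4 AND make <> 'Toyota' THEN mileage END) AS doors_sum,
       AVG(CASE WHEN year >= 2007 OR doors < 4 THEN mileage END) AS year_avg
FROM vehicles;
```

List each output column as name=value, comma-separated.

[doors_sum: doors > 4 AND make <> 'Toyota']
vin=X83: ✗
vin=X79: ✗
vin=X40: ✗
vin=X69: ✗
vin=X56: ✗
vin=X32: ✗
vin=X90: ✗
vin=X94: ✓ → 108736
vin=X57: ✗
vin=X74: ✗
vin=X45: ✓ → 50769
vin=X81: ✗
doors_sum = 108736 + 50769 = 159505
—
[year_avg: year >= 2007 OR doors < 4]
vin=X83: ✓ → 118450
vin=X79: ✓ → 155779
vin=X40: ✗
vin=X69: ✓ → 131161
vin=X56: ✓ → 194088
vin=X32: ✓ → 1219
vin=X90: ✓ → 214816
vin=X94: ✓ → 108736
vin=X57: ✗
vin=X74: ✓ → 70408
vin=X45: ✓ → 50769
vin=X81: ✓ → 135814
year_avg = (118450 + 155779 + 131161 + 194088 + 1219 + 214816 + 108736 + 70408 + 50769 + 135814) / 10 = 118124

doors_sum=159505, year_avg=118124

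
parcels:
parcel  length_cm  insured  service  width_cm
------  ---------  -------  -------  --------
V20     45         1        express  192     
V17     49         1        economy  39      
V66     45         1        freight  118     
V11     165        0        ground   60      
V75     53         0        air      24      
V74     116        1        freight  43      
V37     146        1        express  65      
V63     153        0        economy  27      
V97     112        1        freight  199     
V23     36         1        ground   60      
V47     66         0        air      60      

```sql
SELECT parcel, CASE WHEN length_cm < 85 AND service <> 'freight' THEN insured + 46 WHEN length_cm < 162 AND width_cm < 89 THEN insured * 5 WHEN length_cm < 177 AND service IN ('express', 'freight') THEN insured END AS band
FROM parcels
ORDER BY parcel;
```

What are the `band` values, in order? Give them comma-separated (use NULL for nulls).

NULL, 47, 47, 47, 5, 46, 0, 1, 5, 46, 1

parcel=V11: (no match → NULL) → NULL
parcel=V17: length_cm < 85 AND service <> 'freight' → 47
parcel=V20: length_cm < 85 AND service <> 'freight' → 47
parcel=V23: length_cm < 85 AND service <> 'freight' → 47
parcel=V37: length_cm < 162 AND width_cm < 89 → 5
parcel=V47: length_cm < 85 AND service <> 'freight' → 46
parcel=V63: length_cm < 162 AND width_cm < 89 → 0
parcel=V66: length_cm < 177 AND service IN ('express', 'freight') → 1
parcel=V74: length_cm < 162 AND width_cm < 89 → 5
parcel=V75: length_cm < 85 AND service <> 'freight' → 46
parcel=V97: length_cm < 177 AND service IN ('express', 'freight') → 1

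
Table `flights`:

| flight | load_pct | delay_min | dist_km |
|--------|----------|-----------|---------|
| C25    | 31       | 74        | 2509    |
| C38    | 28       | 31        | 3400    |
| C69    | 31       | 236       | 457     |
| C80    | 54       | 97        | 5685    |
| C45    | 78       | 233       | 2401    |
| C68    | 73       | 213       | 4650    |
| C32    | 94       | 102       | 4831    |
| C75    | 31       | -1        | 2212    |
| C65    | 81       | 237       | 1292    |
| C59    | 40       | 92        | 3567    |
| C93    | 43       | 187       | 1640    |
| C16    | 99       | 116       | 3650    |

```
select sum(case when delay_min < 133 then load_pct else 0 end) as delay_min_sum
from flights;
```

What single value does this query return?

flight=C25: ✓ → 31
flight=C38: ✓ → 28
flight=C69: ✗
flight=C80: ✓ → 54
flight=C45: ✗
flight=C68: ✗
flight=C32: ✓ → 94
flight=C75: ✓ → 31
flight=C65: ✗
flight=C59: ✓ → 40
flight=C93: ✗
flight=C16: ✓ → 99
delay_min_sum = 31 + 28 + 54 + 94 + 31 + 40 + 99 = 377

377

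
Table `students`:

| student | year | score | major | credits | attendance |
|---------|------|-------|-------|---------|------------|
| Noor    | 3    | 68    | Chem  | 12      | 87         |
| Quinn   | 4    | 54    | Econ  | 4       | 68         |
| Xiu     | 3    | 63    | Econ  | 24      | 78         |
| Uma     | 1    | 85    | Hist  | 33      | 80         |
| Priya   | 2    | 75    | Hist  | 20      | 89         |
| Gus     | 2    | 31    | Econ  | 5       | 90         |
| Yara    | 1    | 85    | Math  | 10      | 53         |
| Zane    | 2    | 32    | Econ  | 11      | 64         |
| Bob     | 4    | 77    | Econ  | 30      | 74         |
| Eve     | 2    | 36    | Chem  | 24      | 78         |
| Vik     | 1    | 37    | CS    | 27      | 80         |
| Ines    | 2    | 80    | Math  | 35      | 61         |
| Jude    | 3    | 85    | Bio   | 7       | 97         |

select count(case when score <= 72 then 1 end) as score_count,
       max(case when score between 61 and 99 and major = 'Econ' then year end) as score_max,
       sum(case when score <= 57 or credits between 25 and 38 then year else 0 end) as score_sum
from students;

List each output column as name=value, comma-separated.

score_count=7, score_max=4, score_sum=18

[score_count: score <= 72]
student=Noor: ✓ → 1
student=Quinn: ✓ → 1
student=Xiu: ✓ → 1
student=Uma: ✗
student=Priya: ✗
student=Gus: ✓ → 1
student=Yara: ✗
student=Zane: ✓ → 1
student=Bob: ✗
student=Eve: ✓ → 1
student=Vik: ✓ → 1
student=Ines: ✗
student=Jude: ✗
score_count = COUNT(1, 1, 1, 1, 1, 1, 1) = 7
—
[score_max: score between 61 and 99 and major = 'Econ']
student=Noor: ✗
student=Quinn: ✗
student=Xiu: ✓ → 3
student=Uma: ✗
student=Priya: ✗
student=Gus: ✗
student=Yara: ✗
student=Zane: ✗
student=Bob: ✓ → 4
student=Eve: ✗
student=Vik: ✗
student=Ines: ✗
student=Jude: ✗
score_max = MAX(3, 4) = 4
—
[score_sum: score <= 57 or credits between 25 and 38]
student=Noor: ✗
student=Quinn: ✓ → 4
student=Xiu: ✗
student=Uma: ✓ → 1
student=Priya: ✗
student=Gus: ✓ → 2
student=Yara: ✗
student=Zane: ✓ → 2
student=Bob: ✓ → 4
student=Eve: ✓ → 2
student=Vik: ✓ → 1
student=Ines: ✓ → 2
student=Jude: ✗
score_sum = 4 + 1 + 2 + 2 + 4 + 2 + 1 + 2 = 18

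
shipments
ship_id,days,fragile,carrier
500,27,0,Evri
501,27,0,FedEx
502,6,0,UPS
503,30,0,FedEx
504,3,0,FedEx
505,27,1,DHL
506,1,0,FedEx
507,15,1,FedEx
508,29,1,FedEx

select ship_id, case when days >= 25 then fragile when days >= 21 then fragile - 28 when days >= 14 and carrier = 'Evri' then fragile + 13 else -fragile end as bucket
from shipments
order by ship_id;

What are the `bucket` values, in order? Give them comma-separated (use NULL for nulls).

0, 0, 0, 0, 0, 1, 0, -1, 1

ship_id=500: days >= 25 → 0
ship_id=501: days >= 25 → 0
ship_id=502: ELSE → 0
ship_id=503: days >= 25 → 0
ship_id=504: ELSE → 0
ship_id=505: days >= 25 → 1
ship_id=506: ELSE → 0
ship_id=507: ELSE → -1
ship_id=508: days >= 25 → 1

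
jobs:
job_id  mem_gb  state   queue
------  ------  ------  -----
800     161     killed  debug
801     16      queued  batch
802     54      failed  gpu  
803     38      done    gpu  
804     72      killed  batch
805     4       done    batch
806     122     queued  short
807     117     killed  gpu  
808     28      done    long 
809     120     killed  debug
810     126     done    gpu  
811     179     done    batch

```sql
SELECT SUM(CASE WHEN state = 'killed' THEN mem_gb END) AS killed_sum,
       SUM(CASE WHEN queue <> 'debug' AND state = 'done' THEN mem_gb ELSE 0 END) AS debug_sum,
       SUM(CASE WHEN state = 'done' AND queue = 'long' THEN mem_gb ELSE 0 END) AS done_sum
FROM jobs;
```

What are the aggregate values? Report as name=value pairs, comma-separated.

killed_sum=470, debug_sum=375, done_sum=28

[killed_sum: state = 'killed']
job_id=800: ✓ → 161
job_id=801: ✗
job_id=802: ✗
job_id=803: ✗
job_id=804: ✓ → 72
job_id=805: ✗
job_id=806: ✗
job_id=807: ✓ → 117
job_id=808: ✗
job_id=809: ✓ → 120
job_id=810: ✗
job_id=811: ✗
killed_sum = 161 + 72 + 117 + 120 = 470
—
[debug_sum: queue <> 'debug' AND state = 'done']
job_id=800: ✗
job_id=801: ✗
job_id=802: ✗
job_id=803: ✓ → 38
job_id=804: ✗
job_id=805: ✓ → 4
job_id=806: ✗
job_id=807: ✗
job_id=808: ✓ → 28
job_id=809: ✗
job_id=810: ✓ → 126
job_id=811: ✓ → 179
debug_sum = 38 + 4 + 28 + 126 + 179 = 375
—
[done_sum: state = 'done' AND queue = 'long']
job_id=800: ✗
job_id=801: ✗
job_id=802: ✗
job_id=803: ✗
job_id=804: ✗
job_id=805: ✗
job_id=806: ✗
job_id=807: ✗
job_id=808: ✓ → 28
job_id=809: ✗
job_id=810: ✗
job_id=811: ✗
done_sum = 28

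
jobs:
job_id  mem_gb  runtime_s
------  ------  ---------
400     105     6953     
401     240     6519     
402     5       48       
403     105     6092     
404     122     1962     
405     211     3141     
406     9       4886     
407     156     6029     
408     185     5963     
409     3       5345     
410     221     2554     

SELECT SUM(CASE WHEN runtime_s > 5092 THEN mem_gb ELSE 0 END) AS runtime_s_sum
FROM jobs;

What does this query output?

job_id=400: ✓ → 105
job_id=401: ✓ → 240
job_id=402: ✗
job_id=403: ✓ → 105
job_id=404: ✗
job_id=405: ✗
job_id=406: ✗
job_id=407: ✓ → 156
job_id=408: ✓ → 185
job_id=409: ✓ → 3
job_id=410: ✗
runtime_s_sum = 105 + 240 + 105 + 156 + 185 + 3 = 794

794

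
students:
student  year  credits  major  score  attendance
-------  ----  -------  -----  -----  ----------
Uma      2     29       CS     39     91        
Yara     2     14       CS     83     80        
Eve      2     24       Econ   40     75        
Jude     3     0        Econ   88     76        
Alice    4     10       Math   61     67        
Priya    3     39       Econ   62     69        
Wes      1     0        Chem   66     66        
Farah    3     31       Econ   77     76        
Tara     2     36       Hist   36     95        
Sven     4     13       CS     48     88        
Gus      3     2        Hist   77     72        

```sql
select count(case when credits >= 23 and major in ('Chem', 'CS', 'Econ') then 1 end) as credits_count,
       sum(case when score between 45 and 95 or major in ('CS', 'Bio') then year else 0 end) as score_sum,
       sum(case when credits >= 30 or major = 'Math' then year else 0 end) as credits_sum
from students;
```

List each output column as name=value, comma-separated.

[credits_count: credits >= 23 and major in ('Chem', 'CS', 'Econ')]
student=Uma: ✓ → 1
student=Yara: ✗
student=Eve: ✓ → 1
student=Jude: ✗
student=Alice: ✗
student=Priya: ✓ → 1
student=Wes: ✗
student=Farah: ✓ → 1
student=Tara: ✗
student=Sven: ✗
student=Gus: ✗
credits_count = COUNT(1, 1, 1, 1) = 4
—
[score_sum: score between 45 and 95 or major in ('CS', 'Bio')]
student=Uma: ✓ → 2
student=Yara: ✓ → 2
student=Eve: ✗
student=Jude: ✓ → 3
student=Alice: ✓ → 4
student=Priya: ✓ → 3
student=Wes: ✓ → 1
student=Farah: ✓ → 3
student=Tara: ✗
student=Sven: ✓ → 4
student=Gus: ✓ → 3
score_sum = 2 + 2 + 3 + 4 + 3 + 1 + 3 + 4 + 3 = 25
—
[credits_sum: credits >= 30 or major = 'Math']
student=Uma: ✗
student=Yara: ✗
student=Eve: ✗
student=Jude: ✗
student=Alice: ✓ → 4
student=Priya: ✓ → 3
student=Wes: ✗
student=Farah: ✓ → 3
student=Tara: ✓ → 2
student=Sven: ✗
student=Gus: ✗
credits_sum = 4 + 3 + 3 + 2 = 12

credits_count=4, score_sum=25, credits_sum=12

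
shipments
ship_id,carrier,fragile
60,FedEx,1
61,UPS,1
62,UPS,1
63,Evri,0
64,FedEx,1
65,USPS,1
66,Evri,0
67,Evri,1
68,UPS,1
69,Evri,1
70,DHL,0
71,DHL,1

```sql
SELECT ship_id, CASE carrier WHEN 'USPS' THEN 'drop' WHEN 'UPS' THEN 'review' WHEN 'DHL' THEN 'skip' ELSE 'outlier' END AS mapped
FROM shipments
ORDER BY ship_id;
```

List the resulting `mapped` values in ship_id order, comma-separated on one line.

ship_id=60: ELSE → outlier
ship_id=61: carrier='UPS' → review
ship_id=62: carrier='UPS' → review
ship_id=63: ELSE → outlier
ship_id=64: ELSE → outlier
ship_id=65: carrier='USPS' → drop
ship_id=66: ELSE → outlier
ship_id=67: ELSE → outlier
ship_id=68: carrier='UPS' → review
ship_id=69: ELSE → outlier
ship_id=70: carrier='DHL' → skip
ship_id=71: carrier='DHL' → skip

outlier, review, review, outlier, outlier, drop, outlier, outlier, review, outlier, skip, skip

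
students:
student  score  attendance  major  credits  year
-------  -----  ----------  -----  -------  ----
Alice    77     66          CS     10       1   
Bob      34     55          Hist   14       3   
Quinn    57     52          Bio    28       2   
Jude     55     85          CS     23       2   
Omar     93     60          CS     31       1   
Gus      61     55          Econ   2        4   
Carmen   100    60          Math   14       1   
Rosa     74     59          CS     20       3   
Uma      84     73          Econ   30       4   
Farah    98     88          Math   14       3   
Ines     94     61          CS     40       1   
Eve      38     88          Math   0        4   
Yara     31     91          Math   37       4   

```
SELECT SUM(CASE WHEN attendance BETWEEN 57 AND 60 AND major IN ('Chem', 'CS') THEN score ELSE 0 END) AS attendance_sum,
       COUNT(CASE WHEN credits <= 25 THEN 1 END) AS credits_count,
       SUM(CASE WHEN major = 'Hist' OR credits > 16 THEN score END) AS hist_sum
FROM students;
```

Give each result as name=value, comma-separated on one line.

[attendance_sum: attendance BETWEEN 57 AND 60 AND major IN ('Chem', 'CS')]
student=Alice: ✗
student=Bob: ✗
student=Quinn: ✗
student=Jude: ✗
student=Omar: ✓ → 93
student=Gus: ✗
student=Carmen: ✗
student=Rosa: ✓ → 74
student=Uma: ✗
student=Farah: ✗
student=Ines: ✗
student=Eve: ✗
student=Yara: ✗
attendance_sum = 93 + 74 = 167
—
[credits_count: credits <= 25]
student=Alice: ✓ → 1
student=Bob: ✓ → 1
student=Quinn: ✗
student=Jude: ✓ → 1
student=Omar: ✗
student=Gus: ✓ → 1
student=Carmen: ✓ → 1
student=Rosa: ✓ → 1
student=Uma: ✗
student=Farah: ✓ → 1
student=Ines: ✗
student=Eve: ✓ → 1
student=Yara: ✗
credits_count = COUNT(1, 1, 1, 1, 1, 1, 1, 1) = 8
—
[hist_sum: major = 'Hist' OR credits > 16]
student=Alice: ✗
student=Bob: ✓ → 34
student=Quinn: ✓ → 57
student=Jude: ✓ → 55
student=Omar: ✓ → 93
student=Gus: ✗
student=Carmen: ✗
student=Rosa: ✓ → 74
student=Uma: ✓ → 84
student=Farah: ✗
student=Ines: ✓ → 94
student=Eve: ✗
student=Yara: ✓ → 31
hist_sum = 34 + 57 + 55 + 93 + 74 + 84 + 94 + 31 = 522

attendance_sum=167, credits_count=8, hist_sum=522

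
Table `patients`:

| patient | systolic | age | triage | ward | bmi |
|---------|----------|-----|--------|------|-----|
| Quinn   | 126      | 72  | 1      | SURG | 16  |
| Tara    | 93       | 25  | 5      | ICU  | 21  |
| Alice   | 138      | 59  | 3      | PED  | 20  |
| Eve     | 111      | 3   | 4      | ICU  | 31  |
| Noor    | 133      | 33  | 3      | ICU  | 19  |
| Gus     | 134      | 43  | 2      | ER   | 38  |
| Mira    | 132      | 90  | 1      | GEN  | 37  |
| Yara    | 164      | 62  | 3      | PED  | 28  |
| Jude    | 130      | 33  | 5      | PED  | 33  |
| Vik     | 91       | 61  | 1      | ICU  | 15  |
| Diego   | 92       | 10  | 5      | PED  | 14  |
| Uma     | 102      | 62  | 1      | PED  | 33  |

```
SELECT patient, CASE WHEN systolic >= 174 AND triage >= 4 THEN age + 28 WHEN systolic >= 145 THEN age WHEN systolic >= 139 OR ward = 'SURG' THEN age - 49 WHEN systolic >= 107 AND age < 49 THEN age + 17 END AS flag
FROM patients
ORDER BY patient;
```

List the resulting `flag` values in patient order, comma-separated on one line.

NULL, NULL, 20, 60, 50, NULL, 50, 23, NULL, NULL, NULL, 62

patient=Alice: (no match → NULL) → NULL
patient=Diego: (no match → NULL) → NULL
patient=Eve: systolic >= 107 AND age < 49 → 20
patient=Gus: systolic >= 107 AND age < 49 → 60
patient=Jude: systolic >= 107 AND age < 49 → 50
patient=Mira: (no match → NULL) → NULL
patient=Noor: systolic >= 107 AND age < 49 → 50
patient=Quinn: systolic >= 139 OR ward = 'SURG' → 23
patient=Tara: (no match → NULL) → NULL
patient=Uma: (no match → NULL) → NULL
patient=Vik: (no match → NULL) → NULL
patient=Yara: systolic >= 145 → 62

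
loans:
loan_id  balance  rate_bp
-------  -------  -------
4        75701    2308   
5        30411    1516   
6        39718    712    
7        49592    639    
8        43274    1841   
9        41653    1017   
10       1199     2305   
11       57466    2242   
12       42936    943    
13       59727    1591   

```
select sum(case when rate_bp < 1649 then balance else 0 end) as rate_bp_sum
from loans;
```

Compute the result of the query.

loan_id=4: ✗
loan_id=5: ✓ → 30411
loan_id=6: ✓ → 39718
loan_id=7: ✓ → 49592
loan_id=8: ✗
loan_id=9: ✓ → 41653
loan_id=10: ✗
loan_id=11: ✗
loan_id=12: ✓ → 42936
loan_id=13: ✓ → 59727
rate_bp_sum = 30411 + 39718 + 49592 + 41653 + 42936 + 59727 = 264037

264037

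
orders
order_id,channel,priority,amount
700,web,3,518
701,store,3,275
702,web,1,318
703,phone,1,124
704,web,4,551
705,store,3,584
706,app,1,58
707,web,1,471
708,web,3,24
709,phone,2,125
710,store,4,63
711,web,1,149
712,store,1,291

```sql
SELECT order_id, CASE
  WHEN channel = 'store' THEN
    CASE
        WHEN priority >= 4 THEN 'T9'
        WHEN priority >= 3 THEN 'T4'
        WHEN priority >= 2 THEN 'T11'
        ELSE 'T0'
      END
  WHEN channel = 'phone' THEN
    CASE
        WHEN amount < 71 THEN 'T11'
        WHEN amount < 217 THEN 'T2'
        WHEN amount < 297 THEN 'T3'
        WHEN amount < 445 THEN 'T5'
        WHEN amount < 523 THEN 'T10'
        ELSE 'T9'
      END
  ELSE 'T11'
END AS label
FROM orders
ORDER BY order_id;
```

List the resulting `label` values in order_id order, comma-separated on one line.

T11, T4, T11, T2, T11, T4, T11, T11, T11, T2, T9, T11, T0

order_id=700: channel='web' → outer ELSE → T11
order_id=701: channel='store' → inner[priority >= 3] → T4
order_id=702: channel='web' → outer ELSE → T11
order_id=703: channel='phone' → inner[amount < 217] → T2
order_id=704: channel='web' → outer ELSE → T11
order_id=705: channel='store' → inner[priority >= 3] → T4
order_id=706: channel='app' → outer ELSE → T11
order_id=707: channel='web' → outer ELSE → T11
order_id=708: channel='web' → outer ELSE → T11
order_id=709: channel='phone' → inner[amount < 217] → T2
order_id=710: channel='store' → inner[priority >= 4] → T9
order_id=711: channel='web' → outer ELSE → T11
order_id=712: channel='store' → inner[ELSE] → T0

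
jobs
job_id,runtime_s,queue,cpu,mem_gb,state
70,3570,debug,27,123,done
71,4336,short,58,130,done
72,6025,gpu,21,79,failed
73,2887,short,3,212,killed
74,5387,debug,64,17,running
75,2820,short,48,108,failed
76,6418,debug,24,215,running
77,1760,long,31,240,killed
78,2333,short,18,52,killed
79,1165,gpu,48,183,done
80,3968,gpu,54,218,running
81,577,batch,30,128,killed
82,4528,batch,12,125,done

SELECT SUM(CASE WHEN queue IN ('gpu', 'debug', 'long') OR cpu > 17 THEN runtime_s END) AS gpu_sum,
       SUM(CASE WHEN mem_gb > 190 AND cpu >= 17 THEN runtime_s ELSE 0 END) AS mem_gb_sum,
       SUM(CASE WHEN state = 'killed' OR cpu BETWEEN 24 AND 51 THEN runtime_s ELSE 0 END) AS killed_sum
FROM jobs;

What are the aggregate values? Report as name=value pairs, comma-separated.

[gpu_sum: queue IN ('gpu', 'debug', 'long') OR cpu > 17]
job_id=70: ✓ → 3570
job_id=71: ✓ → 4336
job_id=72: ✓ → 6025
job_id=73: ✗
job_id=74: ✓ → 5387
job_id=75: ✓ → 2820
job_id=76: ✓ → 6418
job_id=77: ✓ → 1760
job_id=78: ✓ → 2333
job_id=79: ✓ → 1165
job_id=80: ✓ → 3968
job_id=81: ✓ → 577
job_id=82: ✗
gpu_sum = 3570 + 4336 + 6025 + 5387 + 2820 + 6418 + 1760 + 2333 + 1165 + 3968 + 577 = 38359
—
[mem_gb_sum: mem_gb > 190 AND cpu >= 17]
job_id=70: ✗
job_id=71: ✗
job_id=72: ✗
job_id=73: ✗
job_id=74: ✗
job_id=75: ✗
job_id=76: ✓ → 6418
job_id=77: ✓ → 1760
job_id=78: ✗
job_id=79: ✗
job_id=80: ✓ → 3968
job_id=81: ✗
job_id=82: ✗
mem_gb_sum = 6418 + 1760 + 3968 = 12146
—
[killed_sum: state = 'killed' OR cpu BETWEEN 24 AND 51]
job_id=70: ✓ → 3570
job_id=71: ✗
job_id=72: ✗
job_id=73: ✓ → 2887
job_id=74: ✗
job_id=75: ✓ → 2820
job_id=76: ✓ → 6418
job_id=77: ✓ → 1760
job_id=78: ✓ → 2333
job_id=79: ✓ → 1165
job_id=80: ✗
job_id=81: ✓ → 577
job_id=82: ✗
killed_sum = 3570 + 2887 + 2820 + 6418 + 1760 + 2333 + 1165 + 577 = 21530

gpu_sum=38359, mem_gb_sum=12146, killed_sum=21530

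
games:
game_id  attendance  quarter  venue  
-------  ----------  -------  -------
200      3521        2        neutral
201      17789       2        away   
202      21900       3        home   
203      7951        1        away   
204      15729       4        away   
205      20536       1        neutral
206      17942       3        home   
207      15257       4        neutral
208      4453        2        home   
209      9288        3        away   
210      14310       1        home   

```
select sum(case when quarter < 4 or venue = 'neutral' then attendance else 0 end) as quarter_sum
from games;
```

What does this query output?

game_id=200: ✓ → 3521
game_id=201: ✓ → 17789
game_id=202: ✓ → 21900
game_id=203: ✓ → 7951
game_id=204: ✗
game_id=205: ✓ → 20536
game_id=206: ✓ → 17942
game_id=207: ✓ → 15257
game_id=208: ✓ → 4453
game_id=209: ✓ → 9288
game_id=210: ✓ → 14310
quarter_sum = 3521 + 17789 + 21900 + 7951 + 20536 + 17942 + 15257 + 4453 + 9288 + 14310 = 132947

132947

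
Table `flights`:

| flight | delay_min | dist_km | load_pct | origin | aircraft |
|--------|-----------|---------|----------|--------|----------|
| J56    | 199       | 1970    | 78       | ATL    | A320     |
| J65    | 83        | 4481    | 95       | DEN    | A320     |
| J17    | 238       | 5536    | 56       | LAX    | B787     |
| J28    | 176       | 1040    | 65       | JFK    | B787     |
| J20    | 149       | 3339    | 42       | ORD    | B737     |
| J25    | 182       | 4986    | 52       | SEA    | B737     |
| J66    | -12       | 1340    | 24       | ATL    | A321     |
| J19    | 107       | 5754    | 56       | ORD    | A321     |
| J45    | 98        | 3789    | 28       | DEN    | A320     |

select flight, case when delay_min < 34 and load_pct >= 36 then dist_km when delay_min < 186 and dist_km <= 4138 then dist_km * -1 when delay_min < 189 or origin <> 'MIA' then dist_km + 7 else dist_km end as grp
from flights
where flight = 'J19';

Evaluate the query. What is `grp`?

flight = J19: delay_min=107, dist_km=5754, load_pct=56, origin=ORD, aircraft=A321.
delay_min < 34 and load_pct >= 36 → false
delay_min < 186 and dist_km <= 4138 → false
delay_min < 189 or origin <> 'MIA' → true → 5761

5761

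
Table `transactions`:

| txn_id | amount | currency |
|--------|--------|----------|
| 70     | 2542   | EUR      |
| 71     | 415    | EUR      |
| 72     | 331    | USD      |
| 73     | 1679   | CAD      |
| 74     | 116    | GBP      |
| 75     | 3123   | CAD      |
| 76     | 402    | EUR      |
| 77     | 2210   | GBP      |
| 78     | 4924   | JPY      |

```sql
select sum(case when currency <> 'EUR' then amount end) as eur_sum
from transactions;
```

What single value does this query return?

txn_id=70: ✗
txn_id=71: ✗
txn_id=72: ✓ → 331
txn_id=73: ✓ → 1679
txn_id=74: ✓ → 116
txn_id=75: ✓ → 3123
txn_id=76: ✗
txn_id=77: ✓ → 2210
txn_id=78: ✓ → 4924
eur_sum = 331 + 1679 + 116 + 3123 + 2210 + 4924 = 12383

12383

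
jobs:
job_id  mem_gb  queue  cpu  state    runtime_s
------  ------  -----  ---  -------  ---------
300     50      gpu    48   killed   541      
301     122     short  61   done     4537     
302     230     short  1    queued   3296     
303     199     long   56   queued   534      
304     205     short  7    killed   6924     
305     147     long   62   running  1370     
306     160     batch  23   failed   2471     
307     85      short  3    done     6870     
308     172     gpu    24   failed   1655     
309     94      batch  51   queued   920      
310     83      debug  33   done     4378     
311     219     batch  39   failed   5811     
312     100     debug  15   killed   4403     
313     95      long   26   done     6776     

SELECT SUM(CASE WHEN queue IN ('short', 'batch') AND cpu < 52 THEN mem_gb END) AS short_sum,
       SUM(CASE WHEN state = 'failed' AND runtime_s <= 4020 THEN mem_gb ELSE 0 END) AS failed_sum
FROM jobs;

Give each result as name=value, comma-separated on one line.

short_sum=993, failed_sum=332

[short_sum: queue IN ('short', 'batch') AND cpu < 52]
job_id=300: ✗
job_id=301: ✗
job_id=302: ✓ → 230
job_id=303: ✗
job_id=304: ✓ → 205
job_id=305: ✗
job_id=306: ✓ → 160
job_id=307: ✓ → 85
job_id=308: ✗
job_id=309: ✓ → 94
job_id=310: ✗
job_id=311: ✓ → 219
job_id=312: ✗
job_id=313: ✗
short_sum = 230 + 205 + 160 + 85 + 94 + 219 = 993
—
[failed_sum: state = 'failed' AND runtime_s <= 4020]
job_id=300: ✗
job_id=301: ✗
job_id=302: ✗
job_id=303: ✗
job_id=304: ✗
job_id=305: ✗
job_id=306: ✓ → 160
job_id=307: ✗
job_id=308: ✓ → 172
job_id=309: ✗
job_id=310: ✗
job_id=311: ✗
job_id=312: ✗
job_id=313: ✗
failed_sum = 160 + 172 = 332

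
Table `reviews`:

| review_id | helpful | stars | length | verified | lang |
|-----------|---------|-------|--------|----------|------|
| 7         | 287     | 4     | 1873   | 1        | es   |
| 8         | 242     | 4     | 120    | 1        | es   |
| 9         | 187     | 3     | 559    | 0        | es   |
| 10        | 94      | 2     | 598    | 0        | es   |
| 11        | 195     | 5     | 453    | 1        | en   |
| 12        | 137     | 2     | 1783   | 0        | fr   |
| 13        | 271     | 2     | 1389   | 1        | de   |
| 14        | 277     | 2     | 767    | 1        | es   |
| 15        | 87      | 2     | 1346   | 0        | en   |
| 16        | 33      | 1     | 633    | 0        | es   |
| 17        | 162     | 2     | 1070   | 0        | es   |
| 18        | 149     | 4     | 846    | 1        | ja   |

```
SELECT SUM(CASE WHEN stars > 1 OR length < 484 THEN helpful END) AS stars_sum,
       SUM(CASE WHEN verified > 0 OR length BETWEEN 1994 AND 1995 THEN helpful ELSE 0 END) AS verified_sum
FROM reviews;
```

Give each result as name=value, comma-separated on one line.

stars_sum=2088, verified_sum=1421

[stars_sum: stars > 1 OR length < 484]
review_id=7: ✓ → 287
review_id=8: ✓ → 242
review_id=9: ✓ → 187
review_id=10: ✓ → 94
review_id=11: ✓ → 195
review_id=12: ✓ → 137
review_id=13: ✓ → 271
review_id=14: ✓ → 277
review_id=15: ✓ → 87
review_id=16: ✗
review_id=17: ✓ → 162
review_id=18: ✓ → 149
stars_sum = 287 + 242 + 187 + 94 + 195 + 137 + 271 + 277 + 87 + 162 + 149 = 2088
—
[verified_sum: verified > 0 OR length BETWEEN 1994 AND 1995]
review_id=7: ✓ → 287
review_id=8: ✓ → 242
review_id=9: ✗
review_id=10: ✗
review_id=11: ✓ → 195
review_id=12: ✗
review_id=13: ✓ → 271
review_id=14: ✓ → 277
review_id=15: ✗
review_id=16: ✗
review_id=17: ✗
review_id=18: ✓ → 149
verified_sum = 287 + 242 + 195 + 271 + 277 + 149 = 1421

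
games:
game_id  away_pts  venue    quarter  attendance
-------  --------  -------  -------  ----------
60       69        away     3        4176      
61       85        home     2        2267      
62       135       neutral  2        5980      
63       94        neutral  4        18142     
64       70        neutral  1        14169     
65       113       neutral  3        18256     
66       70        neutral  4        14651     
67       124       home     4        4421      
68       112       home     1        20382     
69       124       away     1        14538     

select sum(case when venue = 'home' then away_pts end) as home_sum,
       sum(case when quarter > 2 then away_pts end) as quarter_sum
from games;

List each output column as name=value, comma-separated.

home_sum=321, quarter_sum=470

[home_sum: venue = 'home']
game_id=60: ✗
game_id=61: ✓ → 85
game_id=62: ✗
game_id=63: ✗
game_id=64: ✗
game_id=65: ✗
game_id=66: ✗
game_id=67: ✓ → 124
game_id=68: ✓ → 112
game_id=69: ✗
home_sum = 85 + 124 + 112 = 321
—
[quarter_sum: quarter > 2]
game_id=60: ✓ → 69
game_id=61: ✗
game_id=62: ✗
game_id=63: ✓ → 94
game_id=64: ✗
game_id=65: ✓ → 113
game_id=66: ✓ → 70
game_id=67: ✓ → 124
game_id=68: ✗
game_id=69: ✗
quarter_sum = 69 + 94 + 113 + 70 + 124 = 470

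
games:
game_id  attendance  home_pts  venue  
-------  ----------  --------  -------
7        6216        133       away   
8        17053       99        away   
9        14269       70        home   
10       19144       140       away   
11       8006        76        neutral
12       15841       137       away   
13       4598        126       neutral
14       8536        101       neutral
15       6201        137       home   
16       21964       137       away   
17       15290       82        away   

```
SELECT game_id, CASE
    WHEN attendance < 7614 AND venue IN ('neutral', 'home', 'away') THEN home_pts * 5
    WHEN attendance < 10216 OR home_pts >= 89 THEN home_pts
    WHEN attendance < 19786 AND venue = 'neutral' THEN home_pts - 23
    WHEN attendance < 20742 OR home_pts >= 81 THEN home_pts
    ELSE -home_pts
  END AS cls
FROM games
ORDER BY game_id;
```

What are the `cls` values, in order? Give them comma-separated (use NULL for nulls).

665, 99, 70, 140, 76, 137, 630, 101, 685, 137, 82

game_id=7: attendance < 7614 AND venue IN ('neutral', 'home', 'away') → 665
game_id=8: attendance < 10216 OR home_pts >= 89 → 99
game_id=9: attendance < 20742 OR home_pts >= 81 → 70
game_id=10: attendance < 10216 OR home_pts >= 89 → 140
game_id=11: attendance < 10216 OR home_pts >= 89 → 76
game_id=12: attendance < 10216 OR home_pts >= 89 → 137
game_id=13: attendance < 7614 AND venue IN ('neutral', 'home', 'away') → 630
game_id=14: attendance < 10216 OR home_pts >= 89 → 101
game_id=15: attendance < 7614 AND venue IN ('neutral', 'home', 'away') → 685
game_id=16: attendance < 10216 OR home_pts >= 89 → 137
game_id=17: attendance < 20742 OR home_pts >= 81 → 82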